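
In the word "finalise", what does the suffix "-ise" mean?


Suffix: -ise
Example: finalise = final + -ise
Meaning = to make


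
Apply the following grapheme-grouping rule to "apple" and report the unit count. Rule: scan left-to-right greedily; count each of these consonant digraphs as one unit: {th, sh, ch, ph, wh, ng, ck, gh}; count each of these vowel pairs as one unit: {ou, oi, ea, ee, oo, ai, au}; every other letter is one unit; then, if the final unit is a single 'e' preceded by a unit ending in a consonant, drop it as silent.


Word: "apple" (5 letters)
Left-to-right scan:
  1. 'a' (letter)
  2. 'p' (letter)
  3. 'p' (letter)
  4. 'l' (letter)
  5. 'e' (letter)
Units from scan: 5
Final unit is 'e' after a consonant -> drop as silent (-1)
Sound units = 4 units


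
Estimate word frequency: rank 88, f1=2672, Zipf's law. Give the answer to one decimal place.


Zipf's law: f(r) = f(1) / r
f(1) = 2672
f(88) = 2672 / 88
= 30.4 occurrences


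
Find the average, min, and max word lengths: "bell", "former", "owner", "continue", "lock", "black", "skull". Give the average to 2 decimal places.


Lengths: "bell"=4, "former"=6, "owner"=5, "continue"=8, "lock"=4, "black"=5, "skull"=5
Sum = 37, Count = 7
Average = 37/7 = 5.29
= avg=5.29, min=4, max=8


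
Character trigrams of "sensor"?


Word: "sensor" (length 6)
Number of trigrams = 6 - 3 + 1 = 4
  Position 0: "sen"
  Position 1: "ens"
  Position 2: "nso"
  Position 3: "sor"
Trigrams = "sen", "ens", "nso", "sor"


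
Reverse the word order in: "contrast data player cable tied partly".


Original: "contrast data player cable tied partly"
Words (1..n): contrast | data | player | cable | tied | partly
Reversed (n..1): partly | tied | cable | player | data | contrast
Result = "partly tied cable player data contrast"


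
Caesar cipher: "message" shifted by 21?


Word: "message"
Shift: 21
Each letter → (letter + shift) mod 26:
  'm' (12) + 21 = 7 → 'h'
  'e' (4) + 21 = 25 → 'z'
  's' (18) + 21 = 13 → 'n'
  's' (18) + 21 = 13 → 'n'
  'a' (0) + 21 = 21 → 'v'
  'g' (6) + 21 = 1 → 'b'
  'e' (4) + 21 = 25 → 'z'
Result = "hznnvbz"


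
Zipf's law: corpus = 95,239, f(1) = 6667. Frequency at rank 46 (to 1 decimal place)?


Zipf's law: f(r) = f(1) / r
f(1) = 6667
f(46) = 6667 / 46
= 144.9 occurrences


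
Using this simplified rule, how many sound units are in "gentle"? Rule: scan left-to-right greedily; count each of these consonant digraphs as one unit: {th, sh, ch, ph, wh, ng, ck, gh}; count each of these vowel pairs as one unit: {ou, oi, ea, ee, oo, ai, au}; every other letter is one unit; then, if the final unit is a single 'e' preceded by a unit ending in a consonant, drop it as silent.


Word: "gentle" (6 letters)
Left-to-right scan:
  1. 'g' (letter)
  2. 'e' (letter)
  3. 'n' (letter)
  4. 't' (letter)
  5. 'l' (letter)
  6. 'e' (letter)
Units from scan: 6
Final unit is 'e' after a consonant -> drop as silent (-1)
Sound units = 5 units


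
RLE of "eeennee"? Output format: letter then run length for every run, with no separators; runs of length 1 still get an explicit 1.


String: "eeennee"
Scanning for consecutive runs:
  'e' x 3
  'n' x 2
  'e' x 2
RLE = "e3n2e2"


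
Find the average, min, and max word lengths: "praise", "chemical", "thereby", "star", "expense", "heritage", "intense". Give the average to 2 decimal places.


Lengths: "praise"=6, "chemical"=8, "thereby"=7, "star"=4, "expense"=7, "heritage"=8, "intense"=7
Sum = 47, Count = 7
Average = 47/7 = 6.71
= avg=6.71, min=4, max=8


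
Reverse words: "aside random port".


Original: "aside random port"
Words (1..n): aside | random | port
Reversed (n..1): port | random | aside
Result = "port random aside"


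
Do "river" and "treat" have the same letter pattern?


Pattern of "river": [0, 1, 2, 3, 0]
Pattern of "treat": [0, 1, 2, 3, 0]
Patterns match
Same pattern = Yes


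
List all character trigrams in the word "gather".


Word: "gather" (length 6)
Number of trigrams = 6 - 3 + 1 = 4
  Position 0: "gat"
  Position 1: "ath"
  Position 2: "the"
  Position 3: "her"
Trigrams = "gat", "ath", "the", "her"


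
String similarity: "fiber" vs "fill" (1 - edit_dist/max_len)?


Word 1: "fiber" (length 5)
Word 2: "fill" (length 4)
One optimal edit sequence:
  1. keep 'f'
  2. keep 'i'
  3. delete 'b'  (+1)
  4. substitute 'e' -> 'l'  (+1)
  5. substitute 'r' -> 'l'  (+1)
Edit distance = 3
Max length = max(5, 4) = 5
Similarity = 1 - 3/5
= 0.4000


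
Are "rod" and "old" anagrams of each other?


Word 1: "rod" → sorted: dor
Word 2: "old" → sorted: dlo
Same letters? dor != dlo
Anagram = No


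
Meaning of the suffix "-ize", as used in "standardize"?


Suffix: -ize
Example: standardize (standard + -ize)
Meaning = to make


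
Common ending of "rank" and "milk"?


Word 1: "rank"
Word 2: "milk"
Comparing from end:
  Pos -1: 'k' == 'k'
  Pos -2: 'n' != 'l' (stop)
LCS = "k" (length 1)


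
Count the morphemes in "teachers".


Word: "teachers"
Morphemes: teach / -er / -s
Each morpheme carries meaning
= 3 morphemes


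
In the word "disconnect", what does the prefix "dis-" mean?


Prefix: dis-
As in: disconnect -> dis- + connect
Meaning = not / opposite


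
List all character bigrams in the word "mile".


Word: "mile" (length 4)
Number of bigrams = 4 - 2 + 1 = 3
  Position 0: "mi"
  Position 1: "il"
  Position 2: "le"
Bigrams = "mi", "il", "le"


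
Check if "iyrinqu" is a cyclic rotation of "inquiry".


Word: "inquiry", Candidate: "iyrinqu"
Method: check if candidate is substring of word+word
"inquiryinquiry" contains "iyrinqu"? No
Is rotation = No


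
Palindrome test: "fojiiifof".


Word: "fojiiifof"
Reversed: "fofiiijof"
Forward == Backward? fojiiifof != fofiiijof
Palindrome = No


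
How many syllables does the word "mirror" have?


Word: "mirror"
Syllable breakdown: mir-ror
Counting: 2 parts
= 2 syllables


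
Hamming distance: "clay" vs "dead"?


Comparing character by character (same length = 4):
  Pos 0: 'c' vs 'd' !=
  Pos 1: 'l' vs 'e' !=
  Pos 2: 'a' vs 'a' =
  Pos 3: 'y' vs 'd' !=
Hamming distance = 3


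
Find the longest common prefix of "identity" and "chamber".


Word 1: "identity"
Word 2: "chamber"
Comparing from start:
  Pos 0: 'i' != 'c' (stop)
LCP = "" (length 0)


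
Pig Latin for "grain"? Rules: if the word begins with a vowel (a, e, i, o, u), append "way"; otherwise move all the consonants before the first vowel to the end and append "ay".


Word: "grain"
Starts with consonant(s) → move to end, add 'ay'
Consonant cluster: "gr"
Pig Latin = "aingray"


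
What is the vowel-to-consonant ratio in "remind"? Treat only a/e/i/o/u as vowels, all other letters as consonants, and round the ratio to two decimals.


Word: "remind"
Vowels (a,e,i,o,u): 2
Consonants: 4
Ratio = 2/4
= 0.50


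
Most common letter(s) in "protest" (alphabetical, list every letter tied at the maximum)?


Word: "protest"
Letter counts:
  'e': 1
  'o': 1
  'p': 1
  'r': 1
  's': 1
  't': 2
Maximum count = 2
Most frequent = 't' (2 times each)


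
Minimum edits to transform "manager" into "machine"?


Word 1: "manager" (length 7)
Word 2: "machine" (length 7)
One optimal edit sequence (insert/delete/substitute each cost 1):
  1. keep 'm'
  2. keep 'a'
  3. substitute 'n' -> 'c'  (+1)
  4. substitute 'a' -> 'h'  (+1)
  5. substitute 'g' -> 'i'  (+1)
  6. substitute 'e' -> 'n'  (+1)
  7. substitute 'r' -> 'e'  (+1)
Total edit operations: 5
Edit distance = 5


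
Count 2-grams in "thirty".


Word: "thirty" (length 6)
Number of 2-grams = length - 2 + 1 = 6 - 2 + 1
= 5


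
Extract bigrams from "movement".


Word: "movement" (length 8)
Number of bigrams = 8 - 2 + 1 = 7
  Position 0: "mo"
  Position 1: "ov"
  Position 2: "ve"
  Position 3: "em"
  Position 4: "me"
  Position 5: "en"
  Position 6: "nt"
Bigrams = "mo", "ov", "ve", "em", "me", "en", "nt"


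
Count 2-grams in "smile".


Word: "smile" (length 5)
Number of 2-grams = length - 2 + 1 = 5 - 2 + 1
= 4


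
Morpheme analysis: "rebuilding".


Word: "rebuilding"
Morphemes: re- / build / -ing
Each morpheme carries meaning
= 3 morphemes


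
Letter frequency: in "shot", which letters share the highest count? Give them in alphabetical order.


Word: "shot"
Letter counts:
  'h': 1
  'o': 1
  's': 1
  't': 1
Maximum count = 1
Most frequent = 'h', 'o', 's', 't' (1 time each)


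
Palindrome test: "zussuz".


Word: "zussuz"
Reversed: "zussuz"
Forward == Backward? zussuz == zussuz
Palindrome = Yes


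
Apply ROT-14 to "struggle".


Word: "struggle"
Shift: 14
Each letter → (letter + shift) mod 26:
  's' (18) + 14 = 6 → 'g'
  't' (19) + 14 = 7 → 'h'
  'r' (17) + 14 = 5 → 'f'
  'u' (20) + 14 = 8 → 'i'
  'g' (6) + 14 = 20 → 'u'
  'g' (6) + 14 = 20 → 'u'
  'l' (11) + 14 = 25 → 'z'
  'e' (4) + 14 = 18 → 's'
Result = "ghfiuuzs"


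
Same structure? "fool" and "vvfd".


Pattern of "fool": [0, 1, 1, 2]
Pattern of "vvfd": [0, 0, 1, 2]
Patterns do not match
Same pattern = No


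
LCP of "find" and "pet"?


Word 1: "find"
Word 2: "pet"
Comparing from start:
  Pos 0: 'f' != 'p' (stop)
LCP = "" (length 0)


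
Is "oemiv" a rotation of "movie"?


Word: "movie", Candidate: "oemiv"
Method: check if candidate is substring of word+word
"moviemovie" contains "oemiv"? No
Is rotation = No


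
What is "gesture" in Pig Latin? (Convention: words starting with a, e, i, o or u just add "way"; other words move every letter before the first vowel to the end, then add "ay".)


Word: "gesture"
Starts with consonant(s) → move to end, add 'ay'
Consonant cluster: "g"
Pig Latin = "esturegay"


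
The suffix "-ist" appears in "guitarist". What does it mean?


Suffix: -ist
Example: guitarist (guitar + -ist)
Meaning = one who practices


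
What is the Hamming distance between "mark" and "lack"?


Comparing character by character (same length = 4):
  Pos 0: 'm' vs 'l' !=
  Pos 1: 'a' vs 'a' =
  Pos 2: 'r' vs 'c' !=
  Pos 3: 'k' vs 'k' =
Hamming distance = 2


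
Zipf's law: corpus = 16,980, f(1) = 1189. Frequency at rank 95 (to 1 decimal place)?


Zipf's law: f(r) = f(1) / r
f(1) = 1189
f(95) = 1189 / 95
= 12.5 occurrences


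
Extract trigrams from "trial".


Word: "trial" (length 5)
Number of trigrams = 5 - 3 + 1 = 3
  Position 0: "tri"
  Position 1: "ria"
  Position 2: "ial"
Trigrams = "tri", "ria", "ial"


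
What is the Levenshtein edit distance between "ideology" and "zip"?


Word 1: "ideology" (length 8)
Word 2: "zip" (length 3)
One optimal edit sequence (insert/delete/substitute each cost 1):
  1. delete 'i'  (+1)
  2. delete 'd'  (+1)
  3. delete 'e'  (+1)
  4. delete 'o'  (+1)
  5. delete 'l'  (+1)
  6. substitute 'o' -> 'z'  (+1)
  7. substitute 'g' -> 'i'  (+1)
  8. substitute 'y' -> 'p'  (+1)
Total edit operations: 8
Edit distance = 8


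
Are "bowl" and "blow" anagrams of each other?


Word 1: "bowl" → sorted: blow
Word 2: "blow" → sorted: blow
Same letters? blow == blow
Anagram = Yes


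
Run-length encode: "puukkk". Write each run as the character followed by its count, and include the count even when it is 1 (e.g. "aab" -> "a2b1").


String: "puukkk"
Scanning for consecutive runs:
  'p' x 1
  'u' x 2
  'k' x 3
RLE = "p1u2k3"


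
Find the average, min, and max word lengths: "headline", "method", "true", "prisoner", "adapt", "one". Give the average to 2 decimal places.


Lengths: "headline"=8, "method"=6, "true"=4, "prisoner"=8, "adapt"=5, "one"=3
Sum = 34, Count = 6
Average = 34/6 = 5.67
= avg=5.67, min=3, max=8


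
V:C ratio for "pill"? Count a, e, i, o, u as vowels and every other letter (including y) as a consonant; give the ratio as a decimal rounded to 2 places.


Word: "pill"
Vowels (a,e,i,o,u): 1
Consonants: 3
Ratio = 1/3
= 0.33


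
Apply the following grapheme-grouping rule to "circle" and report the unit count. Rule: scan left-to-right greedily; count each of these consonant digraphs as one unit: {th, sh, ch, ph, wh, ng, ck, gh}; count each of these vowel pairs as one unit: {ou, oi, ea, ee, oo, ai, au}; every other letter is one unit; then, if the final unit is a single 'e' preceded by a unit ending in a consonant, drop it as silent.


Word: "circle" (6 letters)
Left-to-right scan:
  (1) 'c' (letter)
  (2) 'i' (letter)
  (3) 'r' (letter)
  (4) 'c' (letter)
  (5) 'l' (letter)
  (6) 'e' (letter)
Units from scan: 6
Final unit is 'e' after a consonant -> drop as silent (-1)
Sound units = 5 units


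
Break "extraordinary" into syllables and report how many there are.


Word: "extraordinary"
Syllable breakdown: ex · traor · di · nar · y
Counting: 5 parts
= 5 syllables


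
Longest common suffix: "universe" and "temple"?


Word 1: "universe"
Word 2: "temple"
Comparing from end:
  Pos -1: 'e' == 'e'
  Pos -2: 's' != 'l' (stop)
LCS = "e" (length 1)


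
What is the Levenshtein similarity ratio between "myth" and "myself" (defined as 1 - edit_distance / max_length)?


Word 1: "myth" (length 4)
Word 2: "myself" (length 6)
One optimal edit sequence:
  1. keep 'm'
  2. keep 'y'
  3. insert 's'  (+1)
  4. insert 'e'  (+1)
  5. substitute 't' -> 'l'  (+1)
  6. substitute 'h' -> 'f'  (+1)
Edit distance = 4
Max length = max(4, 6) = 6
Similarity = 1 - 4/6
= 0.3333


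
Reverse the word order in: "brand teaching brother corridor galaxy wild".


Original: "brand teaching brother corridor galaxy wild"
Words (1..n): brand | teaching | brother | corridor | galaxy | wild
Reversed (n..1): wild | galaxy | corridor | brother | teaching | brand
Result = "wild galaxy corridor brother teaching brand"


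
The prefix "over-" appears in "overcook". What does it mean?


Prefix: over-
As in: overcook -> over- + cook
Meaning = excessive


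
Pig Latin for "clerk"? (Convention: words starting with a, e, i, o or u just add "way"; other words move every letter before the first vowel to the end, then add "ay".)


Word: "clerk"
Starts with consonant(s) → move to end, add 'ay'
Consonant cluster: "cl"
Pig Latin = "erkclay"


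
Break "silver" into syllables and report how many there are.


Word: "silver"
Syllable breakdown: sil / ver
Counting: 2 parts
= 2 syllables


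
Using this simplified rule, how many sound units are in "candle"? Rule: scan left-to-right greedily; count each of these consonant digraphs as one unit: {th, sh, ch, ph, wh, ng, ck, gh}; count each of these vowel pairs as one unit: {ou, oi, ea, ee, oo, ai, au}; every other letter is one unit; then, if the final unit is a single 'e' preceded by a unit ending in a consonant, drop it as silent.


Word: "candle" (6 letters)
Left-to-right scan:
  [1] 'c' (letter)
  [2] 'a' (letter)
  [3] 'n' (letter)
  [4] 'd' (letter)
  [5] 'l' (letter)
  [6] 'e' (letter)
Units from scan: 6
Final unit is 'e' after a consonant -> drop as silent (-1)
Sound units = 5 units


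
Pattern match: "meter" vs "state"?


Pattern of "meter": [0, 1, 2, 1, 3]
Pattern of "state": [0, 1, 2, 1, 3]
Patterns match
Same pattern = Yes


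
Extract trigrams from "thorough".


Word: "thorough" (length 8)
Number of trigrams = 8 - 3 + 1 = 6
  Position 0: "tho"
  Position 1: "hor"
  Position 2: "oro"
  Position 3: "rou"
  Position 4: "oug"
  Position 5: "ugh"
Trigrams = "tho", "hor", "oro", "rou", "oug", "ugh"


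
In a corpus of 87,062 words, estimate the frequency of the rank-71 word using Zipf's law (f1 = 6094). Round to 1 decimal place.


Zipf's law: f(r) = f(1) / r
f(1) = 6094
f(71) = 6094 / 71
= 85.8 occurrences


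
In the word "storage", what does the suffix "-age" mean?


Suffix: -age
Example: storage (store + -age, with a spelling change)
Meaning = result / collection


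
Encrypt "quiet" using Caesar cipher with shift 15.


Word: "quiet"
Shift: 15
Each letter → (letter + shift) mod 26:
  'q' (16) + 15 = 5 → 'f'
  'u' (20) + 15 = 9 → 'j'
  'i' (8) + 15 = 23 → 'x'
  'e' (4) + 15 = 19 → 't'
  't' (19) + 15 = 8 → 'i'
Result = "fjxti"


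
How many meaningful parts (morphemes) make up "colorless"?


Word: "colorless"
Morphemes: color / -less
Each morpheme carries meaning
= 2 morphemes


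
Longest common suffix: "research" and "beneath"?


Word 1: "research"
Word 2: "beneath"
Comparing from end:
  Pos -1: 'h' == 'h'
  Pos -2: 'c' != 't' (stop)
LCS = "h" (length 1)


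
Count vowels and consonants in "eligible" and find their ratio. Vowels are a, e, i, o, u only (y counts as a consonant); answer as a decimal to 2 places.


Word: "eligible"
Vowels (a,e,i,o,u): 4
Consonants: 4
Ratio = 4/4
= 1.00


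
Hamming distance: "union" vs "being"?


Comparing character by character (same length = 5):
  Pos 0: 'u' vs 'b' !=
  Pos 1: 'n' vs 'e' !=
  Pos 2: 'i' vs 'i' =
  Pos 3: 'o' vs 'n' !=
  Pos 4: 'n' vs 'g' !=
Hamming distance = 4


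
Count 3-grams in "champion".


Word: "champion" (length 8)
Number of 3-grams = length - 3 + 1 = 8 - 3 + 1
= 6


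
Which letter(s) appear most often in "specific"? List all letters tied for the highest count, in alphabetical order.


Word: "specific"
Letter counts:
  'c': 2
  'e': 1
  'f': 1
  'i': 2
  'p': 1
  's': 1
Maximum count = 2
Most frequent = 'c', 'i' (2 times each)


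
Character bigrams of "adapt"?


Word: "adapt" (length 5)
Number of bigrams = 5 - 2 + 1 = 4
  Position 0: "ad"
  Position 1: "da"
  Position 2: "ap"
  Position 3: "pt"
Bigrams = "ad", "da", "ap", "pt"


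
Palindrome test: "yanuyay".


Word: "yanuyay"
Reversed: "yayunay"
Forward == Backward? yanuyay != yayunay
Palindrome = No


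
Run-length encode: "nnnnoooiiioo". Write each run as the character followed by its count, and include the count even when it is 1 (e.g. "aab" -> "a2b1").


String: "nnnnoooiiioo"
Scanning for consecutive runs:
  'n' x 4
  'o' x 3
  'i' x 3
  'o' x 2
RLE = "n4o3i3o2"


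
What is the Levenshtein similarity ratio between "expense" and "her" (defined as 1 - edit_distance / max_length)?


Word 1: "expense" (length 7)
Word 2: "her" (length 3)
One optimal edit sequence:
  1. delete 'e'  (+1)
  2. delete 'x'  (+1)
  3. substitute 'p' -> 'h'  (+1)
  4. keep 'e'
  5. delete 'n'  (+1)
  6. delete 's'  (+1)
  7. substitute 'e' -> 'r'  (+1)
Edit distance = 6
Max length = max(7, 3) = 7
Similarity = 1 - 6/7
= 0.1429


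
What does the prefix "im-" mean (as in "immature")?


Prefix: im-
Example: immature = im- + mature
Meaning = not / into


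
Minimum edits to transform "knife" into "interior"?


Word 1: "knife" (length 5)
Word 2: "interior" (length 8)
One optimal edit sequence (insert/delete/substitute each cost 1):
  1. substitute 'k' -> 'i'  (+1)
  2. keep 'n'
  3. insert 't'  (+1)
  4. insert 'e'  (+1)
  5. insert 'r'  (+1)
  6. keep 'i'
  7. substitute 'f' -> 'o'  (+1)
  8. substitute 'e' -> 'r'  (+1)
Total edit operations: 6
Edit distance = 6


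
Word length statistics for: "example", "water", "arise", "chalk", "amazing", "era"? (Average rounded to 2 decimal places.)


Lengths: "example"=7, "water"=5, "arise"=5, "chalk"=5, "amazing"=7, "era"=3
Sum = 32, Count = 6
Average = 32/6 = 5.33
= avg=5.33, min=3, max=7


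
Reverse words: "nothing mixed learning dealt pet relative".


Original: "nothing mixed learning dealt pet relative"
Words (1..n): nothing | mixed | learning | dealt | pet | relative
Reversed (n..1): relative | pet | dealt | learning | mixed | nothing
Result = "relative pet dealt learning mixed nothing"


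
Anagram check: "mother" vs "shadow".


Word 1: "mother" → sorted: ehmort
Word 2: "shadow" → sorted: adhosw
Same letters? ehmort != adhosw
Anagram = No


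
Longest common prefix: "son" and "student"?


Word 1: "son"
Word 2: "student"
Comparing from start:
  Pos 0: 's' == 's'
  Pos 1: 'o' != 't' (stop)
LCP = "s" (length 1)


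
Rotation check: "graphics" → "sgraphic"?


Word: "graphics", Candidate: "sgraphic"
Method: check if candidate is substring of word+word
"graphicsgraphics" contains "sgraphic"? Yes
Is rotation = Yes


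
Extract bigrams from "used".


Word: "used" (length 4)
Number of bigrams = 4 - 2 + 1 = 3
  Position 0: "us"
  Position 1: "se"
  Position 2: "ed"
Bigrams = "us", "se", "ed"


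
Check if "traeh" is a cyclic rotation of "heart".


Word: "heart", Candidate: "traeh"
Method: check if candidate is substring of word+word
"heartheart" contains "traeh"? No
Is rotation = No


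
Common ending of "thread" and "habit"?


Word 1: "thread"
Word 2: "habit"
Comparing from end:
  Pos -1: 'd' != 't' (stop)
LCS = "" (length 0)


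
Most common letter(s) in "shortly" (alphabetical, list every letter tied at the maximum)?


Word: "shortly"
Letter counts:
  'h': 1
  'l': 1
  'o': 1
  'r': 1
  's': 1
  't': 1
  'y': 1
Maximum count = 1
Most frequent = 'h', 'l', 'o', 'r', 's', 't', 'y' (1 time each)


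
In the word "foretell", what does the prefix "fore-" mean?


Prefix: fore-
As in: foretell -> fore- + tell
Meaning = before


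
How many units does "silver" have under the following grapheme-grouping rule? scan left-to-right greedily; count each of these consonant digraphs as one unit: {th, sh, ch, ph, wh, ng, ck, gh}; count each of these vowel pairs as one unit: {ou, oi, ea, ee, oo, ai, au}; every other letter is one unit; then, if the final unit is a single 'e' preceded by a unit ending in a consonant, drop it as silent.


Word: "silver" (6 letters)
Left-to-right scan:
  [1] 's' (letter)
  [2] 'i' (letter)
  [3] 'l' (letter)
  [4] 'v' (letter)
  [5] 'e' (letter)
  [6] 'r' (letter)
Units from scan: 6
Sound units = 6 units


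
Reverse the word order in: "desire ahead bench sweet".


Original: "desire ahead bench sweet"
Words (1..n): desire | ahead | bench | sweet
Reversed (n..1): sweet | bench | ahead | desire
Result = "sweet bench ahead desire"


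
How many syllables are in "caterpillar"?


Word: "caterpillar"
Syllable breakdown: cat · er · pil · lar
Counting: 4 parts
= 4 syllables


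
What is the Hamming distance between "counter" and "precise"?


Comparing character by character (same length = 7):
  Pos 0: 'c' vs 'p' !=
  Pos 1: 'o' vs 'r' !=
  Pos 2: 'u' vs 'e' !=
  Pos 3: 'n' vs 'c' !=
  Pos 4: 't' vs 'i' !=
  Pos 5: 'e' vs 's' !=
  Pos 6: 'r' vs 'e' !=
Hamming distance = 7


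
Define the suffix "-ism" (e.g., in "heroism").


Suffix: -ism
As in: heroism -> hero + -ism
Meaning = belief / practice


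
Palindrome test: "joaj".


Word: "joaj"
Reversed: "jaoj"
Forward == Backward? joaj != jaoj
Palindrome = No


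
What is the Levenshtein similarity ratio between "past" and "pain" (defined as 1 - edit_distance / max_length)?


Word 1: "past" (length 4)
Word 2: "pain" (length 4)
One optimal edit sequence:
  1. keep 'p'
  2. keep 'a'
  3. substitute 's' -> 'i'  (+1)
  4. substitute 't' -> 'n'  (+1)
Edit distance = 2
Max length = max(4, 4) = 4
Similarity = 1 - 2/4
= 0.5000


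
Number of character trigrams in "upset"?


Word: "upset" (length 5)
Number of 3-grams = length - 3 + 1 = 5 - 3 + 1
= 3


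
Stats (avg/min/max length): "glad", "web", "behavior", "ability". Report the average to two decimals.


Lengths: "glad"=4, "web"=3, "behavior"=8, "ability"=7
Sum = 22, Count = 4
Average = 22/4 = 5.50
= avg=5.50, min=3, max=8


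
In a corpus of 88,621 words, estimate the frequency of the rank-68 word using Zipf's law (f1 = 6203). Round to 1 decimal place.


Zipf's law: f(r) = f(1) / r
f(1) = 6203
f(68) = 6203 / 68
= 91.2 occurrences


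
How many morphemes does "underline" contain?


Word: "underline"
Morphemes: under- | line
Each morpheme carries meaning
= 2 morphemes


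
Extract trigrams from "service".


Word: "service" (length 7)
Number of trigrams = 7 - 3 + 1 = 5
  Position 0: "ser"
  Position 1: "erv"
  Position 2: "rvi"
  Position 3: "vic"
  Position 4: "ice"
Trigrams = "ser", "erv", "rvi", "vic", "ice"


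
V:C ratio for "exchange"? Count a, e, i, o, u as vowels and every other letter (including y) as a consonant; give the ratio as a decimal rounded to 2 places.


Word: "exchange"
Vowels (a,e,i,o,u): 3
Consonants: 5
Ratio = 3/5
= 0.60


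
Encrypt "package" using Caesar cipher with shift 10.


Word: "package"
Shift: 10
Each letter → (letter + shift) mod 26:
  'p' (15) + 10 = 25 → 'z'
  'a' (0) + 10 = 10 → 'k'
  'c' (2) + 10 = 12 → 'm'
  'k' (10) + 10 = 20 → 'u'
  'a' (0) + 10 = 10 → 'k'
  'g' (6) + 10 = 16 → 'q'
  'e' (4) + 10 = 14 → 'o'
Result = "zkmukqo"


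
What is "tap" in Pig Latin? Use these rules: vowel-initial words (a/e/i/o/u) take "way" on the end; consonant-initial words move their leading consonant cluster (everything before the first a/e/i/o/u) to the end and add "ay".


Word: "tap"
Starts with consonant(s) → move to end, add 'ay'
Consonant cluster: "t"
Pig Latin = "aptay"


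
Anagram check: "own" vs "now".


Word 1: "own" → sorted: now
Word 2: "now" → sorted: now
Same letters? now == now
Anagram = Yes


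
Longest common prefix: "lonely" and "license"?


Word 1: "lonely"
Word 2: "license"
Comparing from start:
  Pos 0: 'l' == 'l'
  Pos 1: 'o' != 'i' (stop)
LCP = "l" (length 1)


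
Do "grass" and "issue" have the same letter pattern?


Pattern of "grass": [0, 1, 2, 3, 3]
Pattern of "issue": [0, 1, 1, 2, 3]
Patterns do not match
Same pattern = No


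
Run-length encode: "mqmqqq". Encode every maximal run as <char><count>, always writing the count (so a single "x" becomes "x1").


String: "mqmqqq"
Scanning for consecutive runs:
  'm' x 1
  'q' x 1
  'm' x 1
  'q' x 3
RLE = "m1q1m1q3"


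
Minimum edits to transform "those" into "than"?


Word 1: "those" (length 5)
Word 2: "than" (length 4)
One optimal edit sequence (insert/delete/substitute each cost 1):
  1. keep 't'
  2. keep 'h'
  3. delete 'o'  (+1)
  4. substitute 's' -> 'a'  (+1)
  5. substitute 'e' -> 'n'  (+1)
Total edit operations: 3
Edit distance = 3


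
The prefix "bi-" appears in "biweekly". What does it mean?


Prefix: bi-
As in: biweekly -> bi- + weekly
Meaning = two


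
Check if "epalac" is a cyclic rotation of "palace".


Word: "palace", Candidate: "epalac"
Method: check if candidate is substring of word+word
"palacepalace" contains "epalac"? Yes
Is rotation = Yes


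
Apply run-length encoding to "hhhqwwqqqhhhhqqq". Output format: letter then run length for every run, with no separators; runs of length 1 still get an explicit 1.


String: "hhhqwwqqqhhhhqqq"
Scanning for consecutive runs:
  'h' x 3
  'q' x 1
  'w' x 2
  'q' x 3
  'h' x 4
  'q' x 3
RLE = "h3q1w2q3h4q3"


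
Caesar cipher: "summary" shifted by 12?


Word: "summary"
Shift: 12
Each letter → (letter + shift) mod 26:
  's' (18) + 12 = 4 → 'e'
  'u' (20) + 12 = 6 → 'g'
  'm' (12) + 12 = 24 → 'y'
  'm' (12) + 12 = 24 → 'y'
  'a' (0) + 12 = 12 → 'm'
  'r' (17) + 12 = 3 → 'd'
  'y' (24) + 12 = 10 → 'k'
Result = "egyymdk"


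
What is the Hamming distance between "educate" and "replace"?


Comparing character by character (same length = 7):
  Pos 0: 'e' vs 'r' !=
  Pos 1: 'd' vs 'e' !=
  Pos 2: 'u' vs 'p' !=
  Pos 3: 'c' vs 'l' !=
  Pos 4: 'a' vs 'a' =
  Pos 5: 't' vs 'c' !=
  Pos 6: 'e' vs 'e' =
Hamming distance = 5


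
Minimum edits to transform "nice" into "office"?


Word 1: "nice" (length 4)
Word 2: "office" (length 6)
One optimal edit sequence (insert/delete/substitute each cost 1):
  1. insert 'o'  (+1)
  2. insert 'f'  (+1)
  3. substitute 'n' -> 'f'  (+1)
  4. keep 'i'
  5. keep 'c'
  6. keep 'e'
Total edit operations: 3
Edit distance = 3


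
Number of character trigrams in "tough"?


Word: "tough" (length 5)
Number of 3-grams = length - 3 + 1 = 5 - 3 + 1
= 3


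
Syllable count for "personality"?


Word: "personality"
Syllable breakdown: per / son / al / i / ty
Counting: 5 parts
= 5 syllables


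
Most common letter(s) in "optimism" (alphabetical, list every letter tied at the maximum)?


Word: "optimism"
Letter counts:
  'i': 2
  'm': 2
  'o': 1
  'p': 1
  's': 1
  't': 1
Maximum count = 2
Most frequent = 'i', 'm' (2 times each)


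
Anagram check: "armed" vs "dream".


Word 1: "armed" → sorted: ademr
Word 2: "dream" → sorted: ademr
Same letters? ademr == ademr
Anagram = Yes


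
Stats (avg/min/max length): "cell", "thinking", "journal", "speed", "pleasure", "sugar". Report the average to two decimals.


Lengths: "cell"=4, "thinking"=8, "journal"=7, "speed"=5, "pleasure"=8, "sugar"=5
Sum = 37, Count = 6
Average = 37/6 = 6.17
= avg=6.17, min=4, max=8


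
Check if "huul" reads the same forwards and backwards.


Word: "huul"
Reversed: "luuh"
Forward == Backward? huul != luuh
Palindrome = No


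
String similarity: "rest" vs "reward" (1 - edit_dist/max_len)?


Word 1: "rest" (length 4)
Word 2: "reward" (length 6)
One optimal edit sequence:
  1. keep 'r'
  2. keep 'e'
  3. insert 'w'  (+1)
  4. insert 'a'  (+1)
  5. substitute 's' -> 'r'  (+1)
  6. substitute 't' -> 'd'  (+1)
Edit distance = 4
Max length = max(4, 6) = 6
Similarity = 1 - 4/6
= 0.3333


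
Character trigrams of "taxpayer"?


Word: "taxpayer" (length 8)
Number of trigrams = 8 - 3 + 1 = 6
  Position 0: "tax"
  Position 1: "axp"
  Position 2: "xpa"
  Position 3: "pay"
  Position 4: "aye"
  Position 5: "yer"
Trigrams = "tax", "axp", "xpa", "pay", "aye", "yer"


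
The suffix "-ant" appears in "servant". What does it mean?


Suffix: -ant
As in: servant -> serve + -ant, with a spelling change
Meaning = one who / that which


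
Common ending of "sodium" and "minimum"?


Word 1: "sodium"
Word 2: "minimum"
Comparing from end:
  Pos -1: 'm' == 'm'
  Pos -2: 'u' == 'u'
  Pos -3: 'i' != 'm' (stop)
LCS = "um" (length 2)


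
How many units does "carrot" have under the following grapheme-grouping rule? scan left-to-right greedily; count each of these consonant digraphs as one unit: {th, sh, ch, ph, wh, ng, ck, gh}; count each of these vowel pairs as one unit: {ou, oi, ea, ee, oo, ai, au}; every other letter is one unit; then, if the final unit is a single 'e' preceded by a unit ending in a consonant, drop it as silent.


Word: "carrot" (6 letters)
Left-to-right scan:
  (1) 'c' (letter)
  (2) 'a' (letter)
  (3) 'r' (letter)
  (4) 'r' (letter)
  (5) 'o' (letter)
  (6) 't' (letter)
Units from scan: 6
Sound units = 6 units


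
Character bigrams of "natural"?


Word: "natural" (length 7)
Number of bigrams = 7 - 2 + 1 = 6
  Position 0: "na"
  Position 1: "at"
  Position 2: "tu"
  Position 3: "ur"
  Position 4: "ra"
  Position 5: "al"
Bigrams = "na", "at", "tu", "ur", "ra", "al"


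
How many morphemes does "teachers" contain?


Word: "teachers"
Morphemes: teach | -er | -s
Each morpheme carries meaning
= 3 morphemes


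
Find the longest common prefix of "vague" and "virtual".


Word 1: "vague"
Word 2: "virtual"
Comparing from start:
  Pos 0: 'v' == 'v'
  Pos 1: 'a' != 'i' (stop)
LCP = "v" (length 1)


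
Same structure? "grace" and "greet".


Pattern of "grace": [0, 1, 2, 3, 4]
Pattern of "greet": [0, 1, 2, 2, 3]
Patterns do not match
Same pattern = No


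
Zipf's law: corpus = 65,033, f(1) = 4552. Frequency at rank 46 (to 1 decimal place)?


Zipf's law: f(r) = f(1) / r
f(1) = 4552
f(46) = 4552 / 46
= 99.0 occurrences


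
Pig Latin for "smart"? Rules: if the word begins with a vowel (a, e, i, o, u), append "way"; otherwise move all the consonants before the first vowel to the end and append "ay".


Word: "smart"
Starts with consonant(s) → move to end, add 'ay'
Consonant cluster: "sm"
Pig Latin = "artsmay"


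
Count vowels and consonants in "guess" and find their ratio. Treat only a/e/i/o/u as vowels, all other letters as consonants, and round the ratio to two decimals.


Word: "guess"
Vowels (a,e,i,o,u): 2
Consonants: 3
Ratio = 2/3
= 0.67


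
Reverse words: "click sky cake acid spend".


Original: "click sky cake acid spend"
Words (1..n): click | sky | cake | acid | spend
Reversed (n..1): spend | acid | cake | sky | click
Result = "spend acid cake sky click"


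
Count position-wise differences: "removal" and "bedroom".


Comparing character by character (same length = 7):
  Pos 0: 'r' vs 'b' !=
  Pos 1: 'e' vs 'e' =
  Pos 2: 'm' vs 'd' !=
  Pos 3: 'o' vs 'r' !=
  Pos 4: 'v' vs 'o' !=
  Pos 5: 'a' vs 'o' !=
  Pos 6: 'l' vs 'm' !=
Hamming distance = 6


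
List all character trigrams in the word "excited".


Word: "excited" (length 7)
Number of trigrams = 7 - 3 + 1 = 5
  Position 0: "exc"
  Position 1: "xci"
  Position 2: "cit"
  Position 3: "ite"
  Position 4: "ted"
Trigrams = "exc", "xci", "cit", "ite", "ted"


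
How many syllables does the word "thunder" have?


Word: "thunder"
Syllable breakdown: thun · der
Counting: 2 parts
= 2 syllables


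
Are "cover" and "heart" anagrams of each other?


Word 1: "cover" → sorted: ceorv
Word 2: "heart" → sorted: aehrt
Same letters? ceorv != aehrt
Anagram = No


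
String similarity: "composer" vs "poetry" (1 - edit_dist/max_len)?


Word 1: "composer" (length 8)
Word 2: "poetry" (length 6)
One optimal edit sequence:
  1. delete 'c'  (+1)
  2. delete 'o'  (+1)
  3. delete 'm'  (+1)
  4. keep 'p'
  5. keep 'o'
  6. substitute 's' -> 'e'  (+1)
  7. substitute 'e' -> 't'  (+1)
  8. keep 'r'
  9. insert 'y'  (+1)
Edit distance = 6
Max length = max(8, 6) = 8
Similarity = 1 - 6/8
= 0.2500


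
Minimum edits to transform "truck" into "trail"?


Word 1: "truck" (length 5)
Word 2: "trail" (length 5)
One optimal edit sequence (insert/delete/substitute each cost 1):
  1. keep 't'
  2. keep 'r'
  3. substitute 'u' -> 'a'  (+1)
  4. substitute 'c' -> 'i'  (+1)
  5. substitute 'k' -> 'l'  (+1)
Total edit operations: 3
Edit distance = 3


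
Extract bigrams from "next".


Word: "next" (length 4)
Number of bigrams = 4 - 2 + 1 = 3
  Position 0: "ne"
  Position 1: "ex"
  Position 2: "xt"
Bigrams = "ne", "ex", "xt"


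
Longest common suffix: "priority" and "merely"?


Word 1: "priority"
Word 2: "merely"
Comparing from end:
  Pos -1: 'y' == 'y'
  Pos -2: 't' != 'l' (stop)
LCS = "y" (length 1)


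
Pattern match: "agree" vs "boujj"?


Pattern of "agree": [0, 1, 2, 3, 3]
Pattern of "boujj": [0, 1, 2, 3, 3]
Patterns match
Same pattern = Yes


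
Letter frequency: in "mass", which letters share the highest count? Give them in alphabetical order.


Word: "mass"
Letter counts:
  'a': 1
  'm': 1
  's': 2
Maximum count = 2
Most frequent = 's' (2 times each)


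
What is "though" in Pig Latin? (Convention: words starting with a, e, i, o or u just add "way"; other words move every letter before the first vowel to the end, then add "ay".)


Word: "though"
Starts with consonant(s) → move to end, add 'ay'
Consonant cluster: "th"
Pig Latin = "oughthay"


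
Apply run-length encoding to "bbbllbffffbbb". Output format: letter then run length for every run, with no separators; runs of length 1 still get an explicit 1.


String: "bbbllbffffbbb"
Scanning for consecutive runs:
  'b' x 3
  'l' x 2
  'b' x 1
  'f' x 4
  'b' x 3
RLE = "b3l2b1f4b3"


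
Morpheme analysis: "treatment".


Word: "treatment"
Morphemes: treat + -ment
Each morpheme carries meaning
= 2 morphemes


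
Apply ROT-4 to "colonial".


Word: "colonial"
Shift: 4
Each letter → (letter + shift) mod 26:
  'c' (2) + 4 = 6 → 'g'
  'o' (14) + 4 = 18 → 's'
  'l' (11) + 4 = 15 → 'p'
  'o' (14) + 4 = 18 → 's'
  'n' (13) + 4 = 17 → 'r'
  'i' (8) + 4 = 12 → 'm'
  'a' (0) + 4 = 4 → 'e'
  'l' (11) + 4 = 15 → 'p'
Result = "gspsrmep"


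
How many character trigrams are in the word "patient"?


Word: "patient" (length 7)
Number of 3-grams = length - 3 + 1 = 7 - 3 + 1
= 5


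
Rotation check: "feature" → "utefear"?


Word: "feature", Candidate: "utefear"
Method: check if candidate is substring of word+word
"featurefeature" contains "utefear"? No
Is rotation = No


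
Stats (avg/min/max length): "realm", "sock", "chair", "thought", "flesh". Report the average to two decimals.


Lengths: "realm"=5, "sock"=4, "chair"=5, "thought"=7, "flesh"=5
Sum = 26, Count = 5
Average = 26/5 = 5.20
= avg=5.20, min=4, max=7


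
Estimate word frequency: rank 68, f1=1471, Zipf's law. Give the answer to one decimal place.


Zipf's law: f(r) = f(1) / r
f(1) = 1471
f(68) = 1471 / 68
= 21.6 occurrences


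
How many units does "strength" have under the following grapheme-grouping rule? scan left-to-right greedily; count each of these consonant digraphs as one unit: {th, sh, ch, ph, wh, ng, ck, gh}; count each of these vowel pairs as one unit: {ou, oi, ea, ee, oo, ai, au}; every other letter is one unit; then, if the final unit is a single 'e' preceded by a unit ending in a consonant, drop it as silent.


Word: "strength" (8 letters)
Left-to-right scan:
  1. 's' (letter)
  2. 't' (letter)
  3. 'r' (letter)
  4. 'e' (letter)
  5. 'ng' (digraph)
  6. 'th' (digraph)
Units from scan: 6
Sound units = 6 units


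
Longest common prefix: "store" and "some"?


Word 1: "store"
Word 2: "some"
Comparing from start:
  Pos 0: 's' == 's'
  Pos 1: 't' != 'o' (stop)
LCP = "s" (length 1)


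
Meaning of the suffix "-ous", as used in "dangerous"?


Suffix: -ous
Example: dangerous (danger + -ous)
Meaning = having quality of


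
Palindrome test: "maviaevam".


Word: "maviaevam"
Reversed: "maveaivam"
Forward == Backward? maviaevam != maveaivam
Palindrome = No


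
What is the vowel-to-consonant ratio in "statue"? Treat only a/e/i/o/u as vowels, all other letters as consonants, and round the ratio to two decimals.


Word: "statue"
Vowels (a,e,i,o,u): 3
Consonants: 3
Ratio = 3/3
= 1.00


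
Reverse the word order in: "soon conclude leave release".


Original: "soon conclude leave release"
Words (1..n): soon | conclude | leave | release
Reversed (n..1): release | leave | conclude | soon
Result = "release leave conclude soon"


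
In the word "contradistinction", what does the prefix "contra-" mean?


Prefix: contra-
Example: contradistinction = contra- + distinction
Meaning = against


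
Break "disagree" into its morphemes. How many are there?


Word: "disagree"
Morphemes: dis- + agree
Each morpheme carries meaning
= 2 morphemes


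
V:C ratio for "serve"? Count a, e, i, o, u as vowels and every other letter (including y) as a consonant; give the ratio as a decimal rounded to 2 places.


Word: "serve"
Vowels (a,e,i,o,u): 2
Consonants: 3
Ratio = 2/3
= 0.67


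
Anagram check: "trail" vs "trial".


Word 1: "trail" → sorted: ailrt
Word 2: "trial" → sorted: ailrt
Same letters? ailrt == ailrt
Anagram = Yes


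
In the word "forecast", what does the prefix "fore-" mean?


Prefix: fore-
Example: forecast (fore- + cast)
Meaning = before


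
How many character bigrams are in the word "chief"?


Word: "chief" (length 5)
Number of 2-grams = length - 2 + 1 = 5 - 2 + 1
= 4


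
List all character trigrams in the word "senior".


Word: "senior" (length 6)
Number of trigrams = 6 - 3 + 1 = 4
  Position 0: "sen"
  Position 1: "eni"
  Position 2: "nio"
  Position 3: "ior"
Trigrams = "sen", "eni", "nio", "ior"


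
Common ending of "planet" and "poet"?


Word 1: "planet"
Word 2: "poet"
Comparing from end:
  Pos -1: 't' == 't'
  Pos -2: 'e' == 'e'
  Pos -3: 'n' != 'o' (stop)
LCS = "et" (length 2)


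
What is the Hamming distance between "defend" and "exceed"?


Comparing character by character (same length = 6):
  Pos 0: 'd' vs 'e' !=
  Pos 1: 'e' vs 'x' !=
  Pos 2: 'f' vs 'c' !=
  Pos 3: 'e' vs 'e' =
  Pos 4: 'n' vs 'e' !=
  Pos 5: 'd' vs 'd' =
Hamming distance = 4


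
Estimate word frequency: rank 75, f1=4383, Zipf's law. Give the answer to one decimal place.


Zipf's law: f(r) = f(1) / r
f(1) = 4383
f(75) = 4383 / 75
= 58.4 occurrences
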